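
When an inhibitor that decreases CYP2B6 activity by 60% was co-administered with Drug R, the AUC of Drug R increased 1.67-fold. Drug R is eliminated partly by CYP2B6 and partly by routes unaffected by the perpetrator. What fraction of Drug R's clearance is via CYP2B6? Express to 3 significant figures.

Call the CYP2B6 fraction fm. After the interaction, CL_new/CL_old = fm × 0.4 + (1 − fm).
AUC ratio = 1 / (new CL fraction), so new CL fraction = 1 / 1.67 = 0.5988.
fm × 0.4 + 1 − fm = 0.5988  ⇒  fm × (0.4 − 1) = −0.4012  ⇒  fm = 0.669.

0.669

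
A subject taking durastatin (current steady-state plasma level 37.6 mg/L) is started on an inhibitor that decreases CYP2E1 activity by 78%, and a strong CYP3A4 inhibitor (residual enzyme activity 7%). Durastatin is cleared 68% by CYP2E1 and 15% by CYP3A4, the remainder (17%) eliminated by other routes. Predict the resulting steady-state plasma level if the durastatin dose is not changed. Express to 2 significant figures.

The CYP2E1 pathway (68% of clearance) drops to 0.22× activity: 0.68 × 0.22 = 0.1496.
The CYP3A4 pathway (15% of clearance) drops to 0.07× activity: 0.15 × 0.07 = 0.0105.
The remaining 17% of clearance is unaffected.
Relative clearance = 0.1496 + 0.0105 + 0.17 = 0.3301.
New steady-state plasma level = 37.6 / 0.3301 = 1.1 × 10² mg/L (concentration scales inversely with clearance).

1.1 × 10² mg/L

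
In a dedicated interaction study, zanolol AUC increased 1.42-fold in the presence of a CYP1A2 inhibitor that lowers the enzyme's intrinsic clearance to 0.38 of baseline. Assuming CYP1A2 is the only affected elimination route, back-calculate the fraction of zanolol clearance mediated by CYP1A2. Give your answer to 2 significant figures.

0.48

CL'/CL = 1 / 1.42 = 0.7042
0.38·fm + (1 − fm) = 0.7042
fm = (0.7042 − 1) / (0.38 − 1) = 0.48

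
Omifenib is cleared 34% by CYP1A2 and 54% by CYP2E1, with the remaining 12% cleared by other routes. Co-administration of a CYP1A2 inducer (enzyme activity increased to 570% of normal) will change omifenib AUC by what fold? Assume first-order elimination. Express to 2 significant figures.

0.38

The CYP1A2 pathway (34% of clearance) is boosted to 5.7× activity: 0.34 × 5.7 = 1.938.
CYP2E1 (54%) and the residual 12% are unaffected.
CL_new/CL_old = 1.938 + 0.54 + 0.12 = 2.598.
AUC is inversely proportional to clearance, so the fold-change is 1 / 2.598 = 0.38.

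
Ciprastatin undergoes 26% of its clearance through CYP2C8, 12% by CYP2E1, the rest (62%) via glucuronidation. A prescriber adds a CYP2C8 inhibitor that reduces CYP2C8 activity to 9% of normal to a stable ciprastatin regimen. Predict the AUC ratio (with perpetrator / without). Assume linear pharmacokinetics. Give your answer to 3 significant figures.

1.31

CYP2C8: 0.26 × 0.09 = 0.0234
CYP2E1: 0.12 (unchanged)
Other: 0.62 (unchanged)
New clearance relative to baseline: 0.0234 + 0.12 + 0.62 = 0.7634.
AUC is inversely proportional to clearance, so the fold-change is 1 / 0.7634 = 1.31.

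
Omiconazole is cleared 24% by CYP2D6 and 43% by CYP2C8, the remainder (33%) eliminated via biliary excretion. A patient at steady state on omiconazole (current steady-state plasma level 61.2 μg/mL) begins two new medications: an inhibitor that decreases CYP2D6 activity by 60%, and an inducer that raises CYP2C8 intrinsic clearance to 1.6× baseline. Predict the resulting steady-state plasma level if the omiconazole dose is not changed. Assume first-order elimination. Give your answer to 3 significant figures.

The CYP2D6 pathway (24% of clearance) falls to 0.4× activity: 0.24 × 0.4 = 0.096.
The CYP2C8 pathway (43% of clearance) rises to 1.6× activity: 0.43 × 1.6 = 0.688.
Non-CYP routes (33%) are unchanged.
CL_new/CL_old = 0.096 + 0.688 + 0.33 = 1.114.
Dividing the baseline by the relative clearance: 61.2 / 1.114 = 54.9 μg/mL.

54.9 μg/mL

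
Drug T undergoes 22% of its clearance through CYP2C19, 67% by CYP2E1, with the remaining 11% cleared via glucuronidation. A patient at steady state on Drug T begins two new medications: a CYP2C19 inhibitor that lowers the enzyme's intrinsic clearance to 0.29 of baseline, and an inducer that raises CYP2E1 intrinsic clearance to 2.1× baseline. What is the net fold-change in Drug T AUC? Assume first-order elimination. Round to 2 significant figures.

The CYP2C19 pathway (22% of clearance) drops to 0.29× activity: 0.22 × 0.29 = 0.0638.
The CYP2E1 pathway (67% of clearance) increases to 2.1× activity: 0.67 × 2.1 = 1.407.
The remaining 11% of clearance is unaffected.
Relative clearance = 0.0638 + 1.407 + 0.11 = 1.5808.
Because AUC varies inversely with clearance, the combined effect is 1 / 1.5808 = 0.63.

0.63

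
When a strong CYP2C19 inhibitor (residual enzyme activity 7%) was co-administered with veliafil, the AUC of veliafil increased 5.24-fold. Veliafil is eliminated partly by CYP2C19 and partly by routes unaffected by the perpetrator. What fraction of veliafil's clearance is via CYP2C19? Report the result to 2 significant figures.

Call the CYP2C19 fraction fm. After the interaction, CL_new/CL_old = fm × 0.07 + (1 − fm).
AUC ratio = 1 / (new CL fraction), so new CL fraction = 1 / 5.24 = 0.1908.
fm × 0.07 + 1 − fm = 0.1908  ⇒  fm × (0.07 − 1) = −0.8092  ⇒  fm = 0.87.

0.87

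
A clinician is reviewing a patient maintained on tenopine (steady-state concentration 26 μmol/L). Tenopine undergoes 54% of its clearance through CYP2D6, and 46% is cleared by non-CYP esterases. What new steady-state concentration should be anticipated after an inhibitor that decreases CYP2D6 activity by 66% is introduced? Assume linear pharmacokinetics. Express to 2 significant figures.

CYP2D6: 0.54 × 0.34 = 0.1836
Other: 0.46 (unchanged)
New clearance relative to baseline: 0.1836 + 0.46 = 0.6436.
New steady-state concentration = baseline ÷ relative clearance = 26 / 0.6436 = 40 μmol/L.

40 μmol/L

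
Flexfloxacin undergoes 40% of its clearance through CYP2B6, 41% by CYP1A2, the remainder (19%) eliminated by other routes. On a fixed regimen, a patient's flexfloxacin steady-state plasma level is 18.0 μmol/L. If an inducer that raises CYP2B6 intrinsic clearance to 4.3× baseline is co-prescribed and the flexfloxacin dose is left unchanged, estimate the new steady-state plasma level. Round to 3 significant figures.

The CYP2B6 pathway (40% of clearance) is boosted to 4.3× activity: 0.4 × 4.3 = 1.72.
CYP1A2 (41%) and the residual 19% are unaffected.
Relative clearance = 1.72 + 0.41 + 0.19 = 2.32.
New steady-state plasma level = baseline ÷ relative clearance = 18.0 / 2.32 = 7.76 μmol/L.

7.76 μmol/L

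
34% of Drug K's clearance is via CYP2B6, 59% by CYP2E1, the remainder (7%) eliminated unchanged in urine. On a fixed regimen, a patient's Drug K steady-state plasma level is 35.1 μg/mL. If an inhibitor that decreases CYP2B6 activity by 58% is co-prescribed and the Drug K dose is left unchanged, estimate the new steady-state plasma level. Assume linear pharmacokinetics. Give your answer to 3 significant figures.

The CYP2B6 pathway (34% of clearance) drops to 0.42× activity: 0.34 × 0.42 = 0.1428.
CYP2E1 (59%) and the residual 7% are unaffected.
Relative clearance = 0.1428 + 0.59 + 0.07 = 0.8028.
With dosing unchanged, steady-state plasma level scales as 1/CL: 35.1 / 0.8028 = 43.7 μg/mL.

43.7 μg/mL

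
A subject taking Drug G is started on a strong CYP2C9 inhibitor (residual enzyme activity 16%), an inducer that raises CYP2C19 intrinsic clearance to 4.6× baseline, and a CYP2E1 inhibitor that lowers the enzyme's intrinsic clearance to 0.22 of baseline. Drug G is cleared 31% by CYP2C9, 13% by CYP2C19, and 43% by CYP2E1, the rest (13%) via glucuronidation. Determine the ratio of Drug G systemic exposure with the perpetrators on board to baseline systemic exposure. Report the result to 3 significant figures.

1.15

The CYP2C9 pathway (31% of clearance) falls to 0.16× activity: 0.31 × 0.16 = 0.0496.
The CYP2C19 pathway (13% of clearance) increases to 4.6× activity: 0.13 × 4.6 = 0.598.
The CYP2E1 pathway (43% of clearance) drops to 0.22× activity: 0.43 × 0.22 = 0.0946.
The remaining 13% of clearance is unaffected.
Relative clearance = 0.0496 + 0.598 + 0.0946 + 0.13 = 0.8722.
Because systemic exposure varies inversely with clearance, the combined effect is 1 / 0.8722 = 1.15.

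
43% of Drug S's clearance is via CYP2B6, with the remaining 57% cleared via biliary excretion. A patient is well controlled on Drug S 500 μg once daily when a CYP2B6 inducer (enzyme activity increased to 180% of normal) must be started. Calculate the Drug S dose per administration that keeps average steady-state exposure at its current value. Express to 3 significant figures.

672 μg

The CYP2B6 pathway (43% of clearance) rises to 1.8× activity: 0.43 × 1.8 = 0.774.
The remaining 57% of clearance is unaffected.
New clearance relative to baseline: 0.774 + 0.57 = 1.344.
Exposure is unchanged when dose changes in proportion to clearance. New dose = 500 μg × 1.344 = 672 μg.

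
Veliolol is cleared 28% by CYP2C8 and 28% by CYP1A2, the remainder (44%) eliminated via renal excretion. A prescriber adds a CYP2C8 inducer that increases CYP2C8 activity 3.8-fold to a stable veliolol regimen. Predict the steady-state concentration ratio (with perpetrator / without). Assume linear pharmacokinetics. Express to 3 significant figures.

0.561

The CYP2C8 pathway (28% of clearance) increases to 3.8× activity: 0.28 × 3.8 = 1.064.
CYP1A2 (28%) and the residual 44% are unaffected.
CL_new/CL_old = 1.064 + 0.28 + 0.44 = 1.784.
Steady-state concentration ratio = CL_old/CL_new = 1 / 1.784 = 0.561.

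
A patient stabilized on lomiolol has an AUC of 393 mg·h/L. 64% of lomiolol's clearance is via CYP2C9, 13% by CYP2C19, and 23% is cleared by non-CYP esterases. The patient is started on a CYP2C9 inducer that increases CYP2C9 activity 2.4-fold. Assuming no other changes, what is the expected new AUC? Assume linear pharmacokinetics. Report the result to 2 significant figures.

2.1 × 10² mg·h/L

The CYP2C9 pathway (64% of clearance) increases to 2.4× activity: 0.64 × 2.4 = 1.536.
CYP2C19 (13%) and the residual 23% are unaffected.
CL_new/CL_old = 1.536 + 0.13 + 0.23 = 1.896.
With dosing unchanged, AUC scales as 1/CL: 393 / 1.896 = 2.1 × 10² mg·h/L.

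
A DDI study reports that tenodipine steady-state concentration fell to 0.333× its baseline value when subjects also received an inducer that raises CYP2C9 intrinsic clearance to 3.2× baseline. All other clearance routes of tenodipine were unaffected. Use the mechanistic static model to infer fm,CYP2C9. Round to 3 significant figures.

0.910

Write x for the fraction cleared via CYP2C9. The observed steady-state concentration change means clearance rose to 1/0.333 = 3.003 of baseline.
Setting x·3.2 + (1 − x) = 3.003 and solving: x = (3.003 − 1)/(3.2 − 1) = 0.910.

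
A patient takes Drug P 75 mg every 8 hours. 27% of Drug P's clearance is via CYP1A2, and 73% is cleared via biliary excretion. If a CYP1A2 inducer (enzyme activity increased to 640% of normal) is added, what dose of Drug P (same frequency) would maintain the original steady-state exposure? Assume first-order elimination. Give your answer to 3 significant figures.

184 mg

The CYP1A2 pathway (27% of clearance) increases to 6.4× activity: 0.27 × 6.4 = 1.728.
Non-CYP routes (73%) are unchanged.
CL_new/CL_old = 1.728 + 0.73 = 2.458.
To maintain the same steady-state level, dose must scale with clearance: new dose = 75 × 2.458 = 184 mg.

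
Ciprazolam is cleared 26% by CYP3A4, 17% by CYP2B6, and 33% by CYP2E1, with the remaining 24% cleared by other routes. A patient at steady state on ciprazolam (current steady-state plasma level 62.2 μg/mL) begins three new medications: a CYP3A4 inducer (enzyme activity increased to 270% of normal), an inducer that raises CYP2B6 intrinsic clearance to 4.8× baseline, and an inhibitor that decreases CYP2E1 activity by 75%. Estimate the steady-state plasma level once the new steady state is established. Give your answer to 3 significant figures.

CYP3A4: 0.26 × 2.7 = 0.702
CYP2B6: 0.17 × 4.8 = 0.816
CYP2E1: 0.33 × 0.25 = 0.0825
Other: 0.24 (unchanged)
New clearance relative to baseline: 0.702 + 0.816 + 0.0825 + 0.24 = 1.8405.
New steady-state plasma level = 62.2 / 1.8405 = 33.8 μg/mL (concentration scales inversely with clearance).

33.8 μg/mL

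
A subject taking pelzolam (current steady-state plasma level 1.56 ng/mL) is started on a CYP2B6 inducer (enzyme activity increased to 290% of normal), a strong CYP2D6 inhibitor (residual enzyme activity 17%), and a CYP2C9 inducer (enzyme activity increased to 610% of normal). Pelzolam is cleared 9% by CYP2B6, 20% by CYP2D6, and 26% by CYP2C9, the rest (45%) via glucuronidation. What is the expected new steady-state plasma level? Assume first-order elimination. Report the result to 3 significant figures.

The CYP2B6 pathway (9% of clearance) is boosted to 2.9× activity: 0.09 × 2.9 = 0.261.
The CYP2D6 pathway (20% of clearance) falls to 0.17× activity: 0.2 × 0.17 = 0.034.
The CYP2C9 pathway (26% of clearance) is boosted to 6.1× activity: 0.26 × 6.1 = 1.586.
Non-CYP routes (45%) are unchanged.
Relative clearance = 0.261 + 0.034 + 1.586 + 0.45 = 2.331.
Steady-state plasma level ∝ 1/CL: new value = 1.56 / 2.331 = 0.669 ng/mL.

0.669 ng/mL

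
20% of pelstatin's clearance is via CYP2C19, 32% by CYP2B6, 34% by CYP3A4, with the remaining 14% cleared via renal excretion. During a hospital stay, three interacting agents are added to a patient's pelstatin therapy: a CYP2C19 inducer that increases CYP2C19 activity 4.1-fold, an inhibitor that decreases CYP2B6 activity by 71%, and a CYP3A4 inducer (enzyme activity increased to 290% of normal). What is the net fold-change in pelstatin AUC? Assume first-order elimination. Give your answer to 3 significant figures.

0.490

The CYP2C19 pathway (20% of clearance) rises to 4.1× activity: 0.2 × 4.1 = 0.82.
The CYP2B6 pathway (32% of clearance) falls to 0.29× activity: 0.32 × 0.29 = 0.0928.
The CYP3A4 pathway (34% of clearance) rises to 2.9× activity: 0.34 × 2.9 = 0.986.
Non-CYP routes (14%) are unchanged.
Relative clearance = 0.82 + 0.0928 + 0.986 + 0.14 = 2.0388.
Because AUC varies inversely with clearance, the combined effect is 1 / 2.0388 = 0.490.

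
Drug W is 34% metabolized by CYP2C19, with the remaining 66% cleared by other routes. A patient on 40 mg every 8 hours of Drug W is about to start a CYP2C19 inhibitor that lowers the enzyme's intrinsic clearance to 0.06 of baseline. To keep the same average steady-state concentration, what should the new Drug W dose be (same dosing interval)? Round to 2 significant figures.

CYP2C19: 0.34 × 0.06 = 0.0204
Other: 0.66 (unchanged)
Relative clearance = 0.0204 + 0.66 = 0.6804.
To maintain the same steady-state level, dose must scale with clearance: new dose = 40 × 0.6804 = 27 mg.

27 mg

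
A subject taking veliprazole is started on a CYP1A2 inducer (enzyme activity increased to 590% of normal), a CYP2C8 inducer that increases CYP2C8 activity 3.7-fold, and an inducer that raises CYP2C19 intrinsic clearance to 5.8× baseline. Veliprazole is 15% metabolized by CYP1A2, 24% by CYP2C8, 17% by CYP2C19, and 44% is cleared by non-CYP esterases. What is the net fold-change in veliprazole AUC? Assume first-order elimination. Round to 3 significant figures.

0.313

The CYP1A2 pathway (15% of clearance) increases to 5.9× activity: 0.15 × 5.9 = 0.885.
The CYP2C8 pathway (24% of clearance) rises to 3.7× activity: 0.24 × 3.7 = 0.888.
The CYP2C19 pathway (17% of clearance) is boosted to 5.8× activity: 0.17 × 5.8 = 0.986.
Non-CYP routes (44%) are unchanged.
New clearance relative to baseline: 0.885 + 0.888 + 0.986 + 0.44 = 3.199.
AUC ∝ 1/CL: fold-change = 1 / 3.199 = 0.313.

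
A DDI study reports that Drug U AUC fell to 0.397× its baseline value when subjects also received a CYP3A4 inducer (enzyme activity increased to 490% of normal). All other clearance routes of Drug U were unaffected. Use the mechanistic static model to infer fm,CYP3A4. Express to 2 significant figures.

CL'/CL = 1 / 0.397 = 2.519
4.9·fm + (1 − fm) = 2.519
fm = (2.519 − 1) / (4.9 − 1) = 0.39

0.39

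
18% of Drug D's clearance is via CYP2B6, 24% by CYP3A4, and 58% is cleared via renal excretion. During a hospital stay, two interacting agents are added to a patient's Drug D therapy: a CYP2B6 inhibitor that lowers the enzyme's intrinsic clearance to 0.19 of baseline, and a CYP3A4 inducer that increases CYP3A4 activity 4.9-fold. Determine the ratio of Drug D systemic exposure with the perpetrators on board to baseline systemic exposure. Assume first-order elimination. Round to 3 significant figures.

The CYP2B6 pathway (18% of clearance) is reduced to 0.19× activity: 0.18 × 0.19 = 0.0342.
The CYP3A4 pathway (24% of clearance) is boosted to 4.9× activity: 0.24 × 4.9 = 1.176.
The remaining 58% of clearance is unaffected.
CL_new/CL_old = 0.0342 + 1.176 + 0.58 = 1.7902.
Systemic exposure ∝ 1/CL: fold-change = 1 / 1.7902 = 0.559.

0.559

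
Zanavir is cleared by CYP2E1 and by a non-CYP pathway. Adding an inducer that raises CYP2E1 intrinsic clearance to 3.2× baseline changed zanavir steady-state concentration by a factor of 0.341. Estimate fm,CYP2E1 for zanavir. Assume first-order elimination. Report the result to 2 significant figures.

0.88

Write x for the fraction cleared via CYP2E1. The observed steady-state concentration change means clearance rose to 1/0.341 = 2.933 of baseline.
Setting x·3.2 + (1 − x) = 2.933 and solving: x = (2.933 − 1)/(3.2 − 1) = 0.88.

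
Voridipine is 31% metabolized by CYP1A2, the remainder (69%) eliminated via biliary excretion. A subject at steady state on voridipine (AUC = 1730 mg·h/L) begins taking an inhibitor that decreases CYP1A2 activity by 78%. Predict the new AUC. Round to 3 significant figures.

2.28 × 10³ mg·h/L

CYP1A2: 0.31 × 0.22 = 0.0682
Other: 0.69 (unchanged)
CL_new/CL_old = 0.0682 + 0.69 = 0.7582.
With dosing unchanged, AUC scales as 1/CL: 1730 / 0.7582 = 2.28 × 10³ mg·h/L.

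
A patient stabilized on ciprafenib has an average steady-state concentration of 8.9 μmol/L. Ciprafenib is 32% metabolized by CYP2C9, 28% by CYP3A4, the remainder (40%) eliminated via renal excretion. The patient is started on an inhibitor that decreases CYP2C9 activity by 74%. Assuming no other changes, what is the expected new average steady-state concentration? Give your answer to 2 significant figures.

12 μmol/L

The CYP2C9 pathway (32% of clearance) drops to 0.26× activity: 0.32 × 0.26 = 0.0832.
CYP3A4 (28%) and the residual 40% are unaffected.
CL_new/CL_old = 0.0832 + 0.28 + 0.4 = 0.7632.
With dosing unchanged, average steady-state concentration scales as 1/CL: 8.9 / 0.7632 = 12 μmol/L.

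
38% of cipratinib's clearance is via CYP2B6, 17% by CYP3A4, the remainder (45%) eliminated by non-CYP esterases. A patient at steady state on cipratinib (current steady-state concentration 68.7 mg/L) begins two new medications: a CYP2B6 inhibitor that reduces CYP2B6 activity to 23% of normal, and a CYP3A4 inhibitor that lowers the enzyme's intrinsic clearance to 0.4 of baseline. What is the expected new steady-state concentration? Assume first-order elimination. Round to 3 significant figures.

113 mg/L

The CYP2B6 pathway (38% of clearance) falls to 0.23× activity: 0.38 × 0.23 = 0.0874.
The CYP3A4 pathway (17% of clearance) falls to 0.4× activity: 0.17 × 0.4 = 0.068.
Non-CYP routes (45%) are unchanged.
Relative clearance = 0.0874 + 0.068 + 0.45 = 0.6054.
New steady-state concentration = 68.7 / 0.6054 = 113 mg/L (concentration scales inversely with clearance).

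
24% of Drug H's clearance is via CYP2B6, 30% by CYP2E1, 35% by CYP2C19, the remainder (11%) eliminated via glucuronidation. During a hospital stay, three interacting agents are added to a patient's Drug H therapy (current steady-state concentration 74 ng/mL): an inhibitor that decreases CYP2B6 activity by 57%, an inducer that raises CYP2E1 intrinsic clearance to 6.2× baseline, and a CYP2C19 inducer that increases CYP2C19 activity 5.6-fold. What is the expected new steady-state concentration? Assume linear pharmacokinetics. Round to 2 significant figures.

CYP2B6: 0.24 × 0.43 = 0.1032
CYP2E1: 0.3 × 6.2 = 1.86
CYP2C19: 0.35 × 5.6 = 1.96
Other: 0.11 (unchanged)
Relative clearance = 0.1032 + 1.86 + 1.96 + 0.11 = 4.0332.
New steady-state concentration = 74 / 4.0332 = 18 ng/mL (concentration scales inversely with clearance).

18 ng/mL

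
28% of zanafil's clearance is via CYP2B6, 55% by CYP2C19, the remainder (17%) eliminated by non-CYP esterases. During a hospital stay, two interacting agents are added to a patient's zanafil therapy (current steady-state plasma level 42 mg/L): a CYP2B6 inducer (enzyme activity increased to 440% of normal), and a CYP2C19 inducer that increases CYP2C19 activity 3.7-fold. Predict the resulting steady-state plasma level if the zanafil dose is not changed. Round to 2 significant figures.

The CYP2B6 pathway (28% of clearance) rises to 4.4× activity: 0.28 × 4.4 = 1.232.
The CYP2C19 pathway (55% of clearance) increases to 3.7× activity: 0.55 × 3.7 = 2.035.
Non-CYP routes (17%) are unchanged.
New clearance relative to baseline: 1.232 + 2.035 + 0.17 = 3.437.
Dividing the baseline by the relative clearance: 42 / 3.437 = 12 mg/L.

12 mg/L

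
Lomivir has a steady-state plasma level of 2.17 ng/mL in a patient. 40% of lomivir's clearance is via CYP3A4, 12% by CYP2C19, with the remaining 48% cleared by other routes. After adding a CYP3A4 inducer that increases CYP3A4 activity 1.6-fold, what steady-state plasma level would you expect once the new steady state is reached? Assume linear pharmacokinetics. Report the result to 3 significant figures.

1.75 ng/mL

The CYP3A4 pathway (40% of clearance) increases to 1.6× activity: 0.4 × 1.6 = 0.64.
CYP2C19 (12%) and the residual 48% are unaffected.
Relative clearance = 0.64 + 0.12 + 0.48 = 1.24.
New steady-state plasma level = baseline ÷ relative clearance = 2.17 / 1.24 = 1.75 ng/mL.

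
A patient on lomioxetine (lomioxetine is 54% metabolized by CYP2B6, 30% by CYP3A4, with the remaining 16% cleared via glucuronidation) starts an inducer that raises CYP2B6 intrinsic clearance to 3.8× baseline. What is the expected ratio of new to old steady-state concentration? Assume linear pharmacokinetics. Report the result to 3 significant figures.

CYP2B6: 0.54 × 3.8 = 2.052
CYP3A4: 0.3 (unchanged)
Other: 0.16 (unchanged)
New clearance relative to baseline: 2.052 + 0.3 + 0.16 = 2.512.
Since steady-state concentration ∝ 1/CL, the ratio is 1 / 2.512 = 0.398.

0.398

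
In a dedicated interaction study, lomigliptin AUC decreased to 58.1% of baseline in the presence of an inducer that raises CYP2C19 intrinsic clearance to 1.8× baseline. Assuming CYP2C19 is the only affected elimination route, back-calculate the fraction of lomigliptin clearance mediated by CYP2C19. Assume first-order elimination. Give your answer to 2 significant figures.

Call the CYP2C19 fraction fm. After the interaction, CL_new/CL_old = fm × 1.8 + (1 − fm).
AUC ratio = 1 / (new CL fraction), so new CL fraction = 1 / 0.581 = 1.721.
fm × 1.8 + 1 − fm = 1.721  ⇒  fm × (1.8 − 1) = 0.7212  ⇒  fm = 0.90.

0.90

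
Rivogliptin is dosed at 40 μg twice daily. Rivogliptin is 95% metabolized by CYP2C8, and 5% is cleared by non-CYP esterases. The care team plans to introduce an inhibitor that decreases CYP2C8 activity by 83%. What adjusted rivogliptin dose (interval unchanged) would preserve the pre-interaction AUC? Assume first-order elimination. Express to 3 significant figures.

The CYP2C8 pathway (95% of clearance) falls to 0.17× activity: 0.95 × 0.17 = 0.1615.
Non-CYP routes (5%) are unchanged.
New clearance relative to baseline: 0.1615 + 0.05 = 0.2115.
To maintain the same steady-state level, dose must scale with clearance: new dose = 40 × 0.2115 = 8.46 μg.

8.46 μg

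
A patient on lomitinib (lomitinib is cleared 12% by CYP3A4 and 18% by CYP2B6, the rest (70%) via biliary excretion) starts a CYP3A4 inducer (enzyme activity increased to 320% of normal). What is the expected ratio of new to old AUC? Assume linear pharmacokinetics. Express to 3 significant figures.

0.791

The CYP3A4 pathway (12% of clearance) is boosted to 3.2× activity: 0.12 × 3.2 = 0.384.
CYP2B6 (18%) and the residual 70% are unaffected.
CL_new/CL_old = 0.384 + 0.18 + 0.7 = 1.264.
AUC is inversely proportional to clearance, so the fold-change is 1 / 1.264 = 0.791.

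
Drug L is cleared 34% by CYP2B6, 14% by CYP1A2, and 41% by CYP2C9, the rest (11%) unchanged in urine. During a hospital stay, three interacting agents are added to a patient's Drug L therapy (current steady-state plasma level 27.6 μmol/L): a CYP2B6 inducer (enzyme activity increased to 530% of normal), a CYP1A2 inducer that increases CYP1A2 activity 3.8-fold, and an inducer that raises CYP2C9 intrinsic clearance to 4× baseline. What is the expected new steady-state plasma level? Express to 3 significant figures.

6.76 μmol/L

CYP2B6: 0.34 × 5.3 = 1.802
CYP1A2: 0.14 × 3.8 = 0.532
CYP2C9: 0.41 × 4 = 1.64
Other: 0.11 (unchanged)
CL_new/CL_old = 1.802 + 0.532 + 1.64 + 0.11 = 4.084.
Steady-state plasma level ∝ 1/CL: new value = 27.6 / 4.084 = 6.76 μmol/L.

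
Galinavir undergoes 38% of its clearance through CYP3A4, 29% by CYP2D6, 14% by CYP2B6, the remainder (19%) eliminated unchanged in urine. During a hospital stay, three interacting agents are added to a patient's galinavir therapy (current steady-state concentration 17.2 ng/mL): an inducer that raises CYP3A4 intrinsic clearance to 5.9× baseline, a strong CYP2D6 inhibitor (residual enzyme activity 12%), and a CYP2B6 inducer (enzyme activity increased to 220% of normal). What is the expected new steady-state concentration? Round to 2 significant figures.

6.2 ng/mL

The CYP3A4 pathway (38% of clearance) is boosted to 5.9× activity: 0.38 × 5.9 = 2.242.
The CYP2D6 pathway (29% of clearance) falls to 0.12× activity: 0.29 × 0.12 = 0.0348.
The CYP2B6 pathway (14% of clearance) increases to 2.2× activity: 0.14 × 2.2 = 0.308.
Non-CYP routes (19%) are unchanged.
New clearance relative to baseline: 2.242 + 0.0348 + 0.308 + 0.19 = 2.7748.
Dividing the baseline by the relative clearance: 17.2 / 2.7748 = 6.2 ng/mL.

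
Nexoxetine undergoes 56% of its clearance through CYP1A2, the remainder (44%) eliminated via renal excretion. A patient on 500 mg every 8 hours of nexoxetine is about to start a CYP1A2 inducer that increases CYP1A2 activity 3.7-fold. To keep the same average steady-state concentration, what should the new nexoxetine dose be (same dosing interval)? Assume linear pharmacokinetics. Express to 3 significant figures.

The CYP1A2 pathway (56% of clearance) increases to 3.7× activity: 0.56 × 3.7 = 2.072.
The remaining 44% of clearance is unaffected.
New clearance relative to baseline: 2.072 + 0.44 = 2.512.
Exposure is unchanged when dose changes in proportion to clearance. New dose = 500 mg × 2.512 = 1.26 × 10³ mg.

1.26 × 10³ mg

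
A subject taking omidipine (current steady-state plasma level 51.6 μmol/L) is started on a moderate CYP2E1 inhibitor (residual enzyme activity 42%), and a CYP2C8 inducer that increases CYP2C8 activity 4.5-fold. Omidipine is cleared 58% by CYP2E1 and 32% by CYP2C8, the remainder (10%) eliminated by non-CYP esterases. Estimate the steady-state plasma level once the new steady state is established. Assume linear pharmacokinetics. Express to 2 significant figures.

The CYP2E1 pathway (58% of clearance) falls to 0.42× activity: 0.58 × 0.42 = 0.2436.
The CYP2C8 pathway (32% of clearance) is boosted to 4.5× activity: 0.32 × 4.5 = 1.44.
Non-CYP routes (10%) are unchanged.
Relative clearance = 0.2436 + 1.44 + 0.1 = 1.7836.
Steady-state plasma level ∝ 1/CL: new value = 51.6 / 1.7836 = 29 μmol/L.

29 μmol/L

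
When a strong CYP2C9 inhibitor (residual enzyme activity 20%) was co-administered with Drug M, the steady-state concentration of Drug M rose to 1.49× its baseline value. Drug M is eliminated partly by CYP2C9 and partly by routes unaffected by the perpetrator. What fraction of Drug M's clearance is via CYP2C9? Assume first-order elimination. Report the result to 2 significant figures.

0.41

Write x for the fraction cleared via CYP2C9. The observed steady-state concentration change means clearance fell to 1/1.49 = 0.6711 of baseline.
Setting x·0.2 + (1 − x) = 0.6711 and solving: x = (0.6711 − 1)/(0.2 − 1) = 0.41.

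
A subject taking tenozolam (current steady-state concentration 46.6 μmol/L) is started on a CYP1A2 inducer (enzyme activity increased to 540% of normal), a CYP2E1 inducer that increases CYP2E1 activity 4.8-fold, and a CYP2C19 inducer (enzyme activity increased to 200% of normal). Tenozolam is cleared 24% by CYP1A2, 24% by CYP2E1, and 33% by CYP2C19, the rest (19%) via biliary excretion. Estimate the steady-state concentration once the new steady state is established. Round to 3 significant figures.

14.1 μmol/L

CYP1A2: 0.24 × 5.4 = 1.296
CYP2E1: 0.24 × 4.8 = 1.152
CYP2C19: 0.33 × 2 = 0.66
Other: 0.19 (unchanged)
CL_new/CL_old = 1.296 + 1.152 + 0.66 + 0.19 = 3.298.
Dividing the baseline by the relative clearance: 46.6 / 3.298 = 14.1 μmol/L.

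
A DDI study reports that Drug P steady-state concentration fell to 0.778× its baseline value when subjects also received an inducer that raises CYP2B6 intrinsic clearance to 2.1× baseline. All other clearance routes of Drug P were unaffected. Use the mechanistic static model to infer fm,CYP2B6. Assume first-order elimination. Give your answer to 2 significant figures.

0.26

Write x for the fraction cleared via CYP2B6. The observed steady-state concentration change means clearance rose to 1/0.778 = 1.285 of baseline.
Only the CYP2B6 route changed, so 1.285 = x·2.1 + (1 − x), giving x = 0.26.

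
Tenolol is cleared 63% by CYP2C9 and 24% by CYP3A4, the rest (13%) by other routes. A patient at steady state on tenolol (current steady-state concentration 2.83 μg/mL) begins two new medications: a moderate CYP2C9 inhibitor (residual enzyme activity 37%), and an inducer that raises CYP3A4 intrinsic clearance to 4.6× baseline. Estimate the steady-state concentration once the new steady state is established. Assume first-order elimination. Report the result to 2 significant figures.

The CYP2C9 pathway (63% of clearance) drops to 0.37× activity: 0.63 × 0.37 = 0.2331.
The CYP3A4 pathway (24% of clearance) increases to 4.6× activity: 0.24 × 4.6 = 1.104.
Non-CYP routes (13%) are unchanged.
Relative clearance = 0.2331 + 1.104 + 0.13 = 1.4671.
Steady-state concentration ∝ 1/CL: new value = 2.83 / 1.4671 = 1.9 μg/mL.

1.9 μg/mL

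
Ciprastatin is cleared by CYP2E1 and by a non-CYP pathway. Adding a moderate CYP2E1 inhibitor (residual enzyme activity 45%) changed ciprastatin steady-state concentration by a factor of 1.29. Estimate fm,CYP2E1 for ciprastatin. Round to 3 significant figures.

0.409

CL'/CL = 1 / 1.29 = 0.7752
0.45·fm + (1 − fm) = 0.7752
fm = (0.7752 − 1) / (0.45 − 1) = 0.409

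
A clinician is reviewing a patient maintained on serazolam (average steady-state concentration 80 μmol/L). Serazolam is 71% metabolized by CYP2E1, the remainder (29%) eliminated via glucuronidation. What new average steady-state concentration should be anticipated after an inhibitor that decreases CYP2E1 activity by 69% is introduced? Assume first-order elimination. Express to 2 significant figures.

1.6 × 10² μmol/L

The CYP2E1 pathway (71% of clearance) is reduced to 0.31× activity: 0.71 × 0.31 = 0.2201.
Non-CYP routes (29%) are unchanged.
New clearance relative to baseline: 0.2201 + 0.29 = 0.5101.
New average steady-state concentration = baseline ÷ relative clearance = 80 / 0.5101 = 1.6 × 10² μmol/L.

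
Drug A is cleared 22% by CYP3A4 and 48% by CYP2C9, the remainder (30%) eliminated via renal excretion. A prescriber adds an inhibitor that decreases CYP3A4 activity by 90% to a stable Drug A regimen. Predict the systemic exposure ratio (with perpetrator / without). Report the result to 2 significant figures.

1.2

The CYP3A4 pathway (22% of clearance) falls to 0.1× activity: 0.22 × 0.1 = 0.022.
CYP2C9 (48%) and the residual 30% are unaffected.
Relative clearance = 0.022 + 0.48 + 0.3 = 0.802.
Systemic exposure ratio = CL_old/CL_new = 1 / 0.802 = 1.2.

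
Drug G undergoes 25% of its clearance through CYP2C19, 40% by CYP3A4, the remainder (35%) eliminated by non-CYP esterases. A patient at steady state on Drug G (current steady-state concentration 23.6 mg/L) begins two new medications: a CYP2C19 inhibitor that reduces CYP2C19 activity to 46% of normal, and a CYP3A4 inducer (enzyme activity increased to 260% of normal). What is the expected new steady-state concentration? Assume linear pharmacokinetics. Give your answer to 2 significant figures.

CYP2C19: 0.25 × 0.46 = 0.115
CYP3A4: 0.4 × 2.6 = 1.04
Other: 0.35 (unchanged)
CL_new/CL_old = 0.115 + 1.04 + 0.35 = 1.505.
Dividing the baseline by the relative clearance: 23.6 / 1.505 = 16 mg/L.

16 mg/L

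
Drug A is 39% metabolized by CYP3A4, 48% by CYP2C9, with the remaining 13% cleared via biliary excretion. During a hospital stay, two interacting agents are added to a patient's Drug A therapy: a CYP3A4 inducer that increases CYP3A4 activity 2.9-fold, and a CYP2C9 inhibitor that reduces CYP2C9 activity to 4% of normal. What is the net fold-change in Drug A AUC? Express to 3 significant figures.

CYP3A4: 0.39 × 2.9 = 1.131
CYP2C9: 0.48 × 0.04 = 0.0192
Other: 0.13 (unchanged)
CL_new/CL_old = 1.131 + 0.0192 + 0.13 = 1.2802.
AUC ∝ 1/CL: fold-change = 1 / 1.2802 = 0.781.

0.781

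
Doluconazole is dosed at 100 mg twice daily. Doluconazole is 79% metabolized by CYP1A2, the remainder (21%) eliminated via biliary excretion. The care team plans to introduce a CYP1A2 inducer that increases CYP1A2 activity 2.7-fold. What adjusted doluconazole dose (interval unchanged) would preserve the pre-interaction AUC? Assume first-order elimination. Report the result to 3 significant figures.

234 mg

The CYP1A2 pathway (79% of clearance) is boosted to 2.7× activity: 0.79 × 2.7 = 2.133.
The remaining 21% of clearance is unaffected.
CL_new/CL_old = 2.133 + 0.21 = 2.343.
Exposure is unchanged when dose changes in proportion to clearance. New dose = 100 mg × 2.343 = 234 mg.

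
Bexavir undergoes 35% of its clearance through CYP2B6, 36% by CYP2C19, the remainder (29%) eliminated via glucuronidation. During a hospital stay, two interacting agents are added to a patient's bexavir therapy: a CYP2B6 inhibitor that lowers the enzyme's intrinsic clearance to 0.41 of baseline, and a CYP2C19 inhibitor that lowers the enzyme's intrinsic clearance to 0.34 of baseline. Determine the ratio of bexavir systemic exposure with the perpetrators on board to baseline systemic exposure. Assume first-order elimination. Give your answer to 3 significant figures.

1.80

The CYP2B6 pathway (35% of clearance) falls to 0.41× activity: 0.35 × 0.41 = 0.1435.
The CYP2C19 pathway (36% of clearance) falls to 0.34× activity: 0.36 × 0.34 = 0.1224.
Non-CYP routes (29%) are unchanged.
New clearance relative to baseline: 0.1435 + 0.1224 + 0.29 = 0.5559.
Net systemic exposure ratio = 1 / 0.5559 = 1.80.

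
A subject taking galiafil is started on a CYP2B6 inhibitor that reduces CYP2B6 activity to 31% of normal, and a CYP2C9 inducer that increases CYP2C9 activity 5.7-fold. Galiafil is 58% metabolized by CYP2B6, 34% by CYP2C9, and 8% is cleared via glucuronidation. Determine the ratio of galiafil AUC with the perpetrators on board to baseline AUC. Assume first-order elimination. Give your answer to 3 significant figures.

The CYP2B6 pathway (58% of clearance) drops to 0.31× activity: 0.58 × 0.31 = 0.1798.
The CYP2C9 pathway (34% of clearance) rises to 5.7× activity: 0.34 × 5.7 = 1.938.
The remaining 8% of clearance is unaffected.
Relative clearance = 0.1798 + 1.938 + 0.08 = 2.1978.
Because AUC varies inversely with clearance, the combined effect is 1 / 2.1978 = 0.455.

0.455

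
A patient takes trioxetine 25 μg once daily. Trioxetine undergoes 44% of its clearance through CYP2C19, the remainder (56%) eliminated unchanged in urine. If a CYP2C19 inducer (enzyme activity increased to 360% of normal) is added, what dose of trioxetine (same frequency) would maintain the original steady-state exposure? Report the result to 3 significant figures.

The CYP2C19 pathway (44% of clearance) rises to 3.6× activity: 0.44 × 3.6 = 1.584.
Non-CYP routes (56%) are unchanged.
Relative clearance = 1.584 + 0.56 = 2.144.
Exposure is unchanged when dose changes in proportion to clearance. New dose = 25 μg × 2.144 = 53.6 μg.

53.6 μg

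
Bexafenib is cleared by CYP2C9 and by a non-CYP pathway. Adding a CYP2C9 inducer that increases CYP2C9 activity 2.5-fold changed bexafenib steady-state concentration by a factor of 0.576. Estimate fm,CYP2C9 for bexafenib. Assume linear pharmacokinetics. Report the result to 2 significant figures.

0.49

Call the CYP2C9 fraction fm. After the interaction, CL_new/CL_old = fm × 2.5 + (1 − fm).
Steady-state concentration ratio = 1 / (new CL fraction), so new CL fraction = 1 / 0.576 = 1.736.
fm × 2.5 + 1 − fm = 1.736  ⇒  fm × (2.5 − 1) = 0.7361  ⇒  fm = 0.49.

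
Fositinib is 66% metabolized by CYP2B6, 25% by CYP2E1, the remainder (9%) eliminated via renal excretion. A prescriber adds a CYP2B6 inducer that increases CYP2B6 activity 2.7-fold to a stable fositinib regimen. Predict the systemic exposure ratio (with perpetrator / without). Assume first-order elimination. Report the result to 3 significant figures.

The CYP2B6 pathway (66% of clearance) increases to 2.7× activity: 0.66 × 2.7 = 1.782.
CYP2E1 (25%) and the residual 9% are unaffected.
Relative clearance = 1.782 + 0.25 + 0.09 = 2.122.
Systemic exposure is inversely proportional to clearance, so the fold-change is 1 / 2.122 = 0.471.

0.471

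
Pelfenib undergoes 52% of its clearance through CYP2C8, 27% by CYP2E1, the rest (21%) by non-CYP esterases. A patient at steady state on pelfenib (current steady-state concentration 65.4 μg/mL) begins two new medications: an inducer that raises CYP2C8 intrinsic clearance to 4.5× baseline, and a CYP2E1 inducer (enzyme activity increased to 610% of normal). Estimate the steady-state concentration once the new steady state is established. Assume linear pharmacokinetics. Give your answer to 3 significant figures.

15.6 μg/mL

The CYP2C8 pathway (52% of clearance) is boosted to 4.5× activity: 0.52 × 4.5 = 2.34.
The CYP2E1 pathway (27% of clearance) is boosted to 6.1× activity: 0.27 × 6.1 = 1.647.
Non-CYP routes (21%) are unchanged.
New clearance relative to baseline: 2.34 + 1.647 + 0.21 = 4.197.
New steady-state concentration = 65.4 / 4.197 = 15.6 μg/mL (concentration scales inversely with clearance).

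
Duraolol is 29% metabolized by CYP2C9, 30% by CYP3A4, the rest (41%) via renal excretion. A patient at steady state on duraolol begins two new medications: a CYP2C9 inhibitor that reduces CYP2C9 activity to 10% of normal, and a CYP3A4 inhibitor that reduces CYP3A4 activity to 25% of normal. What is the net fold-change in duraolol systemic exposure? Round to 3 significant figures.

1.95

CYP2C9: 0.29 × 0.1 = 0.029
CYP3A4: 0.3 × 0.25 = 0.075
Other: 0.41 (unchanged)
New clearance relative to baseline: 0.029 + 0.075 + 0.41 = 0.514.
Systemic exposure ∝ 1/CL: fold-change = 1 / 0.514 = 1.95.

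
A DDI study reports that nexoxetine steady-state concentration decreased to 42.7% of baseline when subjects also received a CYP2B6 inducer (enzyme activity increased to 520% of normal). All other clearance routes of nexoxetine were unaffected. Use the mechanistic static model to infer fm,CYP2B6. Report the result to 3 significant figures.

0.320

Let x = fm,CYP2B6. Because steady-state concentration ∝ 1/CL, relative clearance rose to 1/0.427 = 2.342.
Only the CYP2B6 route changed, so 2.342 = x·5.2 + (1 − x), giving x = 0.320.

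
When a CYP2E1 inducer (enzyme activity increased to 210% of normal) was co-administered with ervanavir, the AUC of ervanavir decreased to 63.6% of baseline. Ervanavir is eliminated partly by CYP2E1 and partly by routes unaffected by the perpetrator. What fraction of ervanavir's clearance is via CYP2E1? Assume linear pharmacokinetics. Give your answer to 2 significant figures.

0.52

Call the CYP2E1 fraction fm. After the interaction, CL_new/CL_old = fm × 2.1 + (1 − fm).
AUC ratio = 1 / (new CL fraction), so new CL fraction = 1 / 0.636 = 1.572.
fm × 2.1 + 1 − fm = 1.572  ⇒  fm × (2.1 − 1) = 0.5723  ⇒  fm = 0.52.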